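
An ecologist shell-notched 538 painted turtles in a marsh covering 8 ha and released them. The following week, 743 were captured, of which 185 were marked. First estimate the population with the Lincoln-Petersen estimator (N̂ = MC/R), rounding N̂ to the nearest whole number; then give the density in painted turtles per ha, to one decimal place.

density ≈ 270.1 painted turtles per ha

N̂ = 538·743/185 = 399734/185 ≈ 2160.7 → 2161
Density = N̂ / area = 2161 / 8 ≈ 270.12 → 270.1 per ha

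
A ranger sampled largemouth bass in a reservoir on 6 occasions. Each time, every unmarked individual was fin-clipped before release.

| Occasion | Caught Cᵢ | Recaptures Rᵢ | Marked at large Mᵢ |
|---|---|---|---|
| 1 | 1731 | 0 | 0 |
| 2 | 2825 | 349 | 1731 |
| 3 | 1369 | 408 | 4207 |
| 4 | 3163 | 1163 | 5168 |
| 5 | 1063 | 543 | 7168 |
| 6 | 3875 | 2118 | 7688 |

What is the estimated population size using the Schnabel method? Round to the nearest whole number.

N ≈ 14,059

Σ MᵢCᵢ = 0·1731 + 1731·2825 + 4207·1369 + 5168·3163 + 7168·1063 + 7688·3875 = 0 + 4890075 + 5759383 + 16346384 + 7619584 + 29791000 = 64406426
Σ Rᵢ = 0 + 349 + 408 + 1163 + 543 + 2118 = 4581
N̂ = 64406426 / 4581 ≈ 14059.47 → 14059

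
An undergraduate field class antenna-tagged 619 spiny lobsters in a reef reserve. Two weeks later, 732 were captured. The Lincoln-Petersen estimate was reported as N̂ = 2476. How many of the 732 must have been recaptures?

R = 183

From N = M·C/R: R = M·C / N = 619·732 / 2476 = 453108 / 2476 = 183.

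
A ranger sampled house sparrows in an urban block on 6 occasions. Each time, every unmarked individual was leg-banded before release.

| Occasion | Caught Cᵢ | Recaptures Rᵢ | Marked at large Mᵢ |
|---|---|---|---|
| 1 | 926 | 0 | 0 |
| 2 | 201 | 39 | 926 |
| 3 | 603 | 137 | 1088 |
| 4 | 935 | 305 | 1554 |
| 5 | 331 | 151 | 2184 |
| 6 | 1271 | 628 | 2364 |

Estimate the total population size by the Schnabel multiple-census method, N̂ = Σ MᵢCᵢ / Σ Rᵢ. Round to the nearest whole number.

Σ MᵢCᵢ = 0·926 + 926·201 + 1088·603 + 1554·935 + 2184·331 + 2364·1271 = 0 + 186126 + 656064 + 1452990 + 722904 + 3004644 = 6022728
Σ Rᵢ = 0 + 39 + 137 + 305 + 151 + 628 = 1260
N̂ = 6022728 / 1260 ≈ 4779.9 → 4780

N ≈ 4780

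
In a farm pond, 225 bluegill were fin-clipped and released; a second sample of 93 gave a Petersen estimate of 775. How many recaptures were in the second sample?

R = 27

From N = M·C/R: R = M·C / N = 225·93 / 775 = 20925 / 775 = 27.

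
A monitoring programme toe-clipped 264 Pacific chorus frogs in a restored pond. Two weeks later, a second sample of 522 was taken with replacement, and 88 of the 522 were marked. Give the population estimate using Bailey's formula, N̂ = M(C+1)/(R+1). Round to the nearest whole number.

N̂ = 264·(522+1)/(88+1) = 264·523/89 = 138072/89 ≈ 1551.4 → 1551

N ≈ 1551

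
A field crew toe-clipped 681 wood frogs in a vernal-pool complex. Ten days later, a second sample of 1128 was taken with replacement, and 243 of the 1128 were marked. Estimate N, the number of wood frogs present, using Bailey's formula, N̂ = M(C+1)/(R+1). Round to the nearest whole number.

N ≈ 3151

N̂ = 681·(1128+1)/(243+1) = 681·1129/244 = 768849/244 ≈ 3151.0 → 3151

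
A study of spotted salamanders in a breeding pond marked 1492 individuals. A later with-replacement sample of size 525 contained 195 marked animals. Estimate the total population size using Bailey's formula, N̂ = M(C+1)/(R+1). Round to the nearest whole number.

N̂ = 1492·(525+1)/(195+1) = 1492·526/196 = 784792/196 ≈ 4004.0 → 4004

N ≈ 4004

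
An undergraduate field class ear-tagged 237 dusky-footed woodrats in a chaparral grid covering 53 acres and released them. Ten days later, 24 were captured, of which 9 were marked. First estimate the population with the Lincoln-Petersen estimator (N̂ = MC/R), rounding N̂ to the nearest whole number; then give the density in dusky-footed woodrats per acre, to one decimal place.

N̂ = 237·24/9 = 5688/9 = 632
Density = N̂ / area = 632 / 53 ≈ 11.92 → 11.9 per acre

density ≈ 11.9 dusky-footed woodrats per acre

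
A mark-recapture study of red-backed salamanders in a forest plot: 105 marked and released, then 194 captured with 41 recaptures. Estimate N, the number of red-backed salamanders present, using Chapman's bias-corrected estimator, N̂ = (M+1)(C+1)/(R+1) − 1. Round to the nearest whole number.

N̂ = (105+1)(194+1)/(41+1) − 1 = 106·195/42 − 1
= 20670/42 − 1 ≈ 492.1 − 1 ≈ 491.1 → 491

N ≈ 491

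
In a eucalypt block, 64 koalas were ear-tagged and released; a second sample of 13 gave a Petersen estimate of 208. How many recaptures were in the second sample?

From N = M·C/R: R = M·C / N = 64·13 / 208 = 832 / 208 = 4.

R = 4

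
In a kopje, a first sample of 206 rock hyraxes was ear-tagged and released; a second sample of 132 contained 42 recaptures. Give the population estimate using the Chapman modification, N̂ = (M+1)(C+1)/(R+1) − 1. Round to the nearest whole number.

N ≈ 639

N̂ = (206+1)(132+1)/(42+1) − 1 = 207·133/43 − 1
= 27531/43 − 1 ≈ 640.3 − 1 ≈ 639.3 → 639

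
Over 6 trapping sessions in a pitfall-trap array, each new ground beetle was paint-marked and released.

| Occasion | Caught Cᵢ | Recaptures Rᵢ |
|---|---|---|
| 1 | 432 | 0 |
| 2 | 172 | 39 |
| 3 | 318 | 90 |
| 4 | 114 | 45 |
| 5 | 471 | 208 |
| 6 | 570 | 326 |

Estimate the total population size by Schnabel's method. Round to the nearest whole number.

N ≈ 1966

Marked at large before each occasion: Mᵢ = Σⱼ<ᵢ (Cⱼ − Rⱼ) → M1=0, M2=432, M3=565, M4=793, M5=862, M6=1125
Σ MᵢCᵢ = 0·432 + 432·172 + 565·318 + 793·114 + 862·471 + 1125·570 = 0 + 74304 + 179670 + 90402 + 406002 + 641250 = 1391628
Σ Rᵢ = 0 + 39 + 90 + 45 + 208 + 326 = 708
N̂ = 1391628 / 708 ≈ 1965.6 → 1966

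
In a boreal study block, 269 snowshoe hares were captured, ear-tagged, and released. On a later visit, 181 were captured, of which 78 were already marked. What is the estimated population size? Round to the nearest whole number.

N = (269 × 181) / 78 = 48689 / 78 ≈ 624.2 → 624

N ≈ 624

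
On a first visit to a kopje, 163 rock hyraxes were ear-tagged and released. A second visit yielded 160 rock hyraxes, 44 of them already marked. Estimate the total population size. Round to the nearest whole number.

Lincoln-Petersen assumes M/N = R/C, so N = M·C / R.
N = (163 × 160) / 44 = 26080 / 44 ≈ 592.7 → 593

N ≈ 593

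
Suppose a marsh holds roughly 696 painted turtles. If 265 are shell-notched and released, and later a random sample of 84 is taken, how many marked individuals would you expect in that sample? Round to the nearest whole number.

The marked fraction of the population is 265/696, so in a sample of 84 expect C·(M/N) marked.
E[R] = 265 × 84 / 696 = 22260 / 696 ≈ 32.0 → 32

expected recaptures ≈ 32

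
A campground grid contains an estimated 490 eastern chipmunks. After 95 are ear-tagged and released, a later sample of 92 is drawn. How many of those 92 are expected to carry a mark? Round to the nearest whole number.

expected recaptures ≈ 18

Expected recaptures E[R] = M·C / N.
E[R] = 95 × 92 / 490 = 8740 / 490 ≈ 17.8 → 18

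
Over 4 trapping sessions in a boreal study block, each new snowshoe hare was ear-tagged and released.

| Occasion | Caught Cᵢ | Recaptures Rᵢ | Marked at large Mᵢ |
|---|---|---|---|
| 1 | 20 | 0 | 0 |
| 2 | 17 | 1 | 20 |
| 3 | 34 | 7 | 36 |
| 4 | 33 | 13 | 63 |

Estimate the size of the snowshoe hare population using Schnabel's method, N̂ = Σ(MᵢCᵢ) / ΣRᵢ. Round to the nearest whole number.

N ≈ 173

Σ MᵢCᵢ = 0·20 + 20·17 + 36·34 + 63·33 = 0 + 340 + 1224 + 2079 = 3643
Σ Rᵢ = 0 + 1 + 7 + 13 = 21
N̂ = 3643 / 21 ≈ 173.48 → 173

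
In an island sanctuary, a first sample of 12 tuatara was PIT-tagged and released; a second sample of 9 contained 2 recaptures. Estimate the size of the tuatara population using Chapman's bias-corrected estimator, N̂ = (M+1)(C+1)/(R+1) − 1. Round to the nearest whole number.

N ≈ 42

N̂ = (12+1)(9+1)/(2+1) − 1 = 13·10/3 − 1
= 130/3 − 1 ≈ 43.3 − 1 ≈ 42.3 → 42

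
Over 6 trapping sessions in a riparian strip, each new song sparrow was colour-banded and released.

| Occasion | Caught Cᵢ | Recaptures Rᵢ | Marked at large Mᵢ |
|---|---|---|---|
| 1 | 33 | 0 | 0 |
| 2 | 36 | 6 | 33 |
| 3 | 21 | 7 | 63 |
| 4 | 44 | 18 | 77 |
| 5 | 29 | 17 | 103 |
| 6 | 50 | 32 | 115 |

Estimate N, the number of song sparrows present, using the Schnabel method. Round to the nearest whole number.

Σ MᵢCᵢ = 0·33 + 33·36 + 63·21 + 77·44 + 103·29 + 115·50 = 0 + 1188 + 1323 + 3388 + 2987 + 5750 = 14636
Σ Rᵢ = 0 + 6 + 7 + 18 + 17 + 32 = 80
N̂ = 14636 / 80 ≈ 182.9 → 183

N ≈ 183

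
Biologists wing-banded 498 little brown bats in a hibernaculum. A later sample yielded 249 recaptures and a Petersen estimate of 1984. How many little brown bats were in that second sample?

C = 992

From N = M·C/R: C = N·R / M = 1984·249 / 498 = 494016 / 498 = 992.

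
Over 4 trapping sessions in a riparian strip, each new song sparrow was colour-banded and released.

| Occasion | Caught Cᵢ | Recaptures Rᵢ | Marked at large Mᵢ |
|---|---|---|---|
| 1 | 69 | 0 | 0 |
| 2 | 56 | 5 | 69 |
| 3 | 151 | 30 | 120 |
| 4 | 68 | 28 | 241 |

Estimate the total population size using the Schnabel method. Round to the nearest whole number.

Σ MᵢCᵢ = 0·69 + 69·56 + 120·151 + 241·68 = 0 + 3864 + 18120 + 16388 = 38372
Σ Rᵢ = 0 + 5 + 30 + 28 = 63
N̂ = 38372 / 63 ≈ 609.1 → 609

N ≈ 609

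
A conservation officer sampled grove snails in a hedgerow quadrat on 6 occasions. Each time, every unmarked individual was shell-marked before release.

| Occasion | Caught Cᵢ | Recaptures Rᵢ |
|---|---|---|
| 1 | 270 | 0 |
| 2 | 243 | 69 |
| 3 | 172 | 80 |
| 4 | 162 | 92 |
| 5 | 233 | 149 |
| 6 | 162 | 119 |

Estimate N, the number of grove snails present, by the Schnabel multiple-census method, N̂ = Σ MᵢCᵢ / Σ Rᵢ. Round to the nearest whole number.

Marked at large before each occasion: Mᵢ = Σⱼ<ᵢ (Cⱼ − Rⱼ) → M1=0, M2=270, M3=444, M4=536, M5=606, M6=690
Σ MᵢCᵢ = 0·270 + 270·243 + 444·172 + 536·162 + 606·233 + 690·162 = 0 + 65610 + 76368 + 86832 + 141198 + 111780 = 481788
Σ Rᵢ = 0 + 69 + 80 + 92 + 149 + 119 = 509
N̂ = 481788 / 509 ≈ 946.5 → 947

N ≈ 947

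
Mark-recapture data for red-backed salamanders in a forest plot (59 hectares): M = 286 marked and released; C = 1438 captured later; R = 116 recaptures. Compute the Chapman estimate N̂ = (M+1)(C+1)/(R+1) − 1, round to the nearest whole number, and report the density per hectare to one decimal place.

N̂ = 287·1439/117 − 1 = 412993/117 − 1 ≈ 3528.9 → 3529
Density = N̂ / area = 3529 / 59 ≈ 59.81 → 59.8 per hectare

density ≈ 59.8 red-backed salamanders per hectare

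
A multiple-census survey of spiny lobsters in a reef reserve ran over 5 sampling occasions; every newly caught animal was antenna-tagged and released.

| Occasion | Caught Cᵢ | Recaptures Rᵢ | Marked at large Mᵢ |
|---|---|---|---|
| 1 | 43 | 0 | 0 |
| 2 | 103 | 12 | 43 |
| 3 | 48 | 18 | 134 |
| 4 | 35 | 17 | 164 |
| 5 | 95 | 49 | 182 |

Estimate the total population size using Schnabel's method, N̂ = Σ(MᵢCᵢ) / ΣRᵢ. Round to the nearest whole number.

N ≈ 353

Σ MᵢCᵢ = 0·43 + 43·103 + 134·48 + 164·35 + 182·95 = 0 + 4429 + 6432 + 5740 + 17290 = 33891
Σ Rᵢ = 0 + 12 + 18 + 17 + 49 = 96
N̂ = 33891 / 96 ≈ 353.0 → 353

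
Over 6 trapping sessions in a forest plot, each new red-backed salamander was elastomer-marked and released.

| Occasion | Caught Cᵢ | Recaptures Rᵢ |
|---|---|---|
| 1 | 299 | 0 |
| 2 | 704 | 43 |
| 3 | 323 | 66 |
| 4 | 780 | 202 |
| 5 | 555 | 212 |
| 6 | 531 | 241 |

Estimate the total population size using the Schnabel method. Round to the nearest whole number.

Marked at large before each occasion: Mᵢ = Σⱼ<ᵢ (Cⱼ − Rⱼ) → M1=0, M2=299, M3=960, M4=1217, M5=1795, M6=2138
Σ MᵢCᵢ = 0·299 + 299·704 + 960·323 + 1217·780 + 1795·555 + 2138·531 = 0 + 210496 + 310080 + 949260 + 996225 + 1135278 = 3601339
Σ Rᵢ = 0 + 43 + 66 + 202 + 212 + 241 = 764
N̂ = 3601339 / 764 ≈ 4713.8 → 4714

N ≈ 4714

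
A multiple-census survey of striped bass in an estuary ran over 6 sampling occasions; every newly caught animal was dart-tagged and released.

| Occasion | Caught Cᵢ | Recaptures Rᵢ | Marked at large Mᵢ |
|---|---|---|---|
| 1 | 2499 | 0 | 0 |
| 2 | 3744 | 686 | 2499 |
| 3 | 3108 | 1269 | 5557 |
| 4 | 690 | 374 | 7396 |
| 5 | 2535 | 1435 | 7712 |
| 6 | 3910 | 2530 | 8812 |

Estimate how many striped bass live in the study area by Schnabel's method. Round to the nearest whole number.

Σ MᵢCᵢ = 0·2499 + 2499·3744 + 5557·3108 + 7396·690 + 7712·2535 + 8812·3910 = 0 + 9356256 + 17271156 + 5103240 + 19549920 + 34454920 = 85735492
Σ Rᵢ = 0 + 686 + 1269 + 374 + 1435 + 2530 = 6294
N̂ = 85735492 / 6294 ≈ 13621.8 → 13622

N ≈ 13,622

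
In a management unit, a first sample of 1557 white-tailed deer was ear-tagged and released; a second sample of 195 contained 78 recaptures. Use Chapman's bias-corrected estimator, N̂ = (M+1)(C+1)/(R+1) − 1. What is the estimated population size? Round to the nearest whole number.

N ≈ 3864

N̂ = (1557+1)(195+1)/(78+1) − 1 = 1558·196/79 − 1
= 305368/79 − 1 ≈ 3865.4 − 1 ≈ 3864.4 → 3864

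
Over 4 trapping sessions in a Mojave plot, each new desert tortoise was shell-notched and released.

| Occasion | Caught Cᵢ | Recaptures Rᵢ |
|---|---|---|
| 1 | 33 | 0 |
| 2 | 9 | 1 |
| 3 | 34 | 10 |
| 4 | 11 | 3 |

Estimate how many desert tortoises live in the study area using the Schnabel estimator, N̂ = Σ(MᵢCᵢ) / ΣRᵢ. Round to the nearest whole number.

Marked at large before each occasion: Mᵢ = Σⱼ<ᵢ (Cⱼ − Rⱼ) → M1=0, M2=33, M3=41, M4=65
Σ MᵢCᵢ = 0·33 + 33·9 + 41·34 + 65·11 = 0 + 297 + 1394 + 715 = 2406
Σ Rᵢ = 0 + 1 + 10 + 3 = 14
N̂ = 2406 / 14 ≈ 171.9 → 172

N ≈ 172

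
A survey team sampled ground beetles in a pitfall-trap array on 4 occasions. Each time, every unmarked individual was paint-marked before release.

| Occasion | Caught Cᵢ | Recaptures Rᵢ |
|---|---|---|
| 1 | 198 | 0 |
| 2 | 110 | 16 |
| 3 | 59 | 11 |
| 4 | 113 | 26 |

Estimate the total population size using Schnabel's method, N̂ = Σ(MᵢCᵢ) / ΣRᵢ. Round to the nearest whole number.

Marked at large before each occasion: Mᵢ = Σⱼ<ᵢ (Cⱼ − Rⱼ) → M1=0, M2=198, M3=292, M4=340
Σ MᵢCᵢ = 0·198 + 198·110 + 292·59 + 340·113 = 0 + 21780 + 17228 + 38420 = 77428
Σ Rᵢ = 0 + 16 + 11 + 26 = 53
N̂ = 77428 / 53 ≈ 1460.9 → 1461

N ≈ 1461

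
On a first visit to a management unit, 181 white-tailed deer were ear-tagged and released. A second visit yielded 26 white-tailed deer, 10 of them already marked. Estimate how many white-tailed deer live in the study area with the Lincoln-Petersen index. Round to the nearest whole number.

N ≈ 471

N = (181 × 26) / 10 = 4706 / 10 ≈ 470.6 → 471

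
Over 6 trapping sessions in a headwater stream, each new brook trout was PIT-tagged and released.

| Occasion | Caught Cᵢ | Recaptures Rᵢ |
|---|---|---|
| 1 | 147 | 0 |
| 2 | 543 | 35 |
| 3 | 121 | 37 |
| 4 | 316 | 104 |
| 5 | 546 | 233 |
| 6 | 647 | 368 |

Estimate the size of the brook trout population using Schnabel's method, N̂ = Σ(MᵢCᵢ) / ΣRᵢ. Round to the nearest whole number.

Marked at large before each occasion: Mᵢ = Σⱼ<ᵢ (Cⱼ − Rⱼ) → M1=0, M2=147, M3=655, M4=739, M5=951, M6=1264
Σ MᵢCᵢ = 0·147 + 147·543 + 655·121 + 739·316 + 951·546 + 1264·647 = 0 + 79821 + 79255 + 233524 + 519246 + 817808 = 1729654
Σ Rᵢ = 0 + 35 + 37 + 104 + 233 + 368 = 777
N̂ = 1729654 / 777 ≈ 2226.1 → 2226

N ≈ 2226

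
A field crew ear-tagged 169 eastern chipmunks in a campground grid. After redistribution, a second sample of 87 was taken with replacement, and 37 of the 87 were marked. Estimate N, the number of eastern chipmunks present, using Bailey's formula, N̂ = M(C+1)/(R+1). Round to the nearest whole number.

N ≈ 391

N̂ = 169·(87+1)/(37+1) = 169·88/38 = 14872/38 ≈ 391.4 → 391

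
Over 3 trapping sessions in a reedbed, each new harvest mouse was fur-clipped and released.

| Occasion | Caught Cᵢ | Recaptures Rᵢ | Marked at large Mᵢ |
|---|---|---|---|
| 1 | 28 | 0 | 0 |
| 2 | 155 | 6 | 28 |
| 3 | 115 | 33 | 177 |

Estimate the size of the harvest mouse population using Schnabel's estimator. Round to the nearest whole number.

Σ MᵢCᵢ = 0·28 + 28·155 + 177·115 = 0 + 4340 + 20355 = 24695
Σ Rᵢ = 0 + 6 + 33 = 39
N̂ = 24695 / 39 ≈ 633.2 → 633

N ≈ 633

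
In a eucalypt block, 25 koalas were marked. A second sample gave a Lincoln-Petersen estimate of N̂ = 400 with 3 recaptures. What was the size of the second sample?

From N = M·C/R: C = N·R / M = 400·3 / 25 = 1200 / 25 = 48.

C = 48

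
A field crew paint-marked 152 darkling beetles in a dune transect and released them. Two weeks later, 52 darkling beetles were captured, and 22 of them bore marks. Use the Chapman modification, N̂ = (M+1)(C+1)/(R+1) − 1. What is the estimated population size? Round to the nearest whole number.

N̂ = (152+1)(52+1)/(22+1) − 1 = 153·53/23 − 1
= 8109/23 − 1 ≈ 352.6 − 1 ≈ 351.6 → 352

N ≈ 352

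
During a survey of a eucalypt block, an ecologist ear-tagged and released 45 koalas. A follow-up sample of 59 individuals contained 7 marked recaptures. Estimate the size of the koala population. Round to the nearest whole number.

N ≈ 379

N = (45 × 59) / 7 = 2655 / 7 ≈ 379.3 → 379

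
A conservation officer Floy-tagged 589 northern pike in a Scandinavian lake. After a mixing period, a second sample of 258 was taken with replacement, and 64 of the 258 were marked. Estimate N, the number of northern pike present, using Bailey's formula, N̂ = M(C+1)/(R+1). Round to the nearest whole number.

N̂ = 589·(258+1)/(64+1) = 589·259/65 = 152551/65 ≈ 2346.9 → 2347

N ≈ 2347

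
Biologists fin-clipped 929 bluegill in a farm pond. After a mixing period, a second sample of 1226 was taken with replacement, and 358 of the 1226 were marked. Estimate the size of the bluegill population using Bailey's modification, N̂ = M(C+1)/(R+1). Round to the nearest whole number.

N ≈ 3175

N̂ = 929·(1226+1)/(358+1) = 929·1227/359 = 1139883/359 ≈ 3175.2 → 3175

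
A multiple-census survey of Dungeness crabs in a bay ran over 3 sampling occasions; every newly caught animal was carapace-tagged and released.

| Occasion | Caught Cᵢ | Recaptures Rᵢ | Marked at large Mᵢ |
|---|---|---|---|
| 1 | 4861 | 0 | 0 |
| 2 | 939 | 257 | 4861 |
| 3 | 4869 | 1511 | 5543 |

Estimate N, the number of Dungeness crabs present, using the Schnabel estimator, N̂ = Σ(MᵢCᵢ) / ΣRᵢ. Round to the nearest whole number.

N ≈ 17,847

Σ MᵢCᵢ = 0·4861 + 4861·939 + 5543·4869 = 0 + 4564479 + 26988867 = 31553346
Σ Rᵢ = 0 + 257 + 1511 = 1768
N̂ = 31553346 / 1768 ≈ 17846.9 → 17847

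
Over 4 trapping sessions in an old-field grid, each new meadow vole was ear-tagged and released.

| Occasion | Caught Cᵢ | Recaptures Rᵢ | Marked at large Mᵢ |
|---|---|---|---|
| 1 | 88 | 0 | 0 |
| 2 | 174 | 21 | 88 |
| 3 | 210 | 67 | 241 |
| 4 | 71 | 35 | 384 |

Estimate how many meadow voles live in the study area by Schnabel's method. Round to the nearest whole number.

Σ MᵢCᵢ = 0·88 + 88·174 + 241·210 + 384·71 = 0 + 15312 + 50610 + 27264 = 93186
Σ Rᵢ = 0 + 21 + 67 + 35 = 123
N̂ = 93186 / 123 ≈ 757.6 → 758

N ≈ 758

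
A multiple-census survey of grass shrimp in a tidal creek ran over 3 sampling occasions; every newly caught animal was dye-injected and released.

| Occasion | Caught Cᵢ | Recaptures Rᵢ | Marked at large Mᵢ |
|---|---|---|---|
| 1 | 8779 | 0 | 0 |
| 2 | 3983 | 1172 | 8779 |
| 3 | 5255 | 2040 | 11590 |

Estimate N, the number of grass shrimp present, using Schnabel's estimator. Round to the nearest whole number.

N ≈ 29,848

Σ MᵢCᵢ = 0·8779 + 8779·3983 + 11590·5255 = 0 + 34966757 + 60905450 = 95872207
Σ Rᵢ = 0 + 1172 + 2040 = 3212
N̂ = 95872207 / 3212 ≈ 29848.1 → 29848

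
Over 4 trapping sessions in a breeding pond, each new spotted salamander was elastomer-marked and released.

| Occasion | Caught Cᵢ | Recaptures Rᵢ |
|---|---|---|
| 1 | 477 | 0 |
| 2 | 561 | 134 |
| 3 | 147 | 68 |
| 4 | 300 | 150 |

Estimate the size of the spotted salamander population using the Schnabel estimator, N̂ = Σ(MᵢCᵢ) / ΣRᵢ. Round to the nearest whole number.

N ≈ 1976

Marked at large before each occasion: Mᵢ = Σⱼ<ᵢ (Cⱼ − Rⱼ) → M1=0, M2=477, M3=904, M4=983
Σ MᵢCᵢ = 0·477 + 477·561 + 904·147 + 983·300 = 0 + 267597 + 132888 + 294900 = 695385
Σ Rᵢ = 0 + 134 + 68 + 150 = 352
N̂ = 695385 / 352 ≈ 1975.5 → 1976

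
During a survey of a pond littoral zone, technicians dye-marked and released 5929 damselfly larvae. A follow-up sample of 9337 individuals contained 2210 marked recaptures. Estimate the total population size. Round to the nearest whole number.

If marked individuals mix randomly, R/C ≈ M/N, giving N ≈ M·C/R.
N = (5929 × 9337) / 2210 = 55359073 / 2210 ≈ 25049.4 → 25049

N ≈ 25,049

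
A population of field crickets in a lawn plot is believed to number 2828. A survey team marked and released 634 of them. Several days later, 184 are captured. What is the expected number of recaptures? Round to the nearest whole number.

expected recaptures ≈ 41

Expected recaptures E[R] = M·C / N.
E[R] = 634 × 184 / 2828 = 116656 / 2828 ≈ 41.3 → 41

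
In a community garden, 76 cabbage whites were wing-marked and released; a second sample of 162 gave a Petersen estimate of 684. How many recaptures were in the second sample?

From N = M·C/R: R = M·C / N = 76·162 / 684 = 12312 / 684 = 18.

R = 18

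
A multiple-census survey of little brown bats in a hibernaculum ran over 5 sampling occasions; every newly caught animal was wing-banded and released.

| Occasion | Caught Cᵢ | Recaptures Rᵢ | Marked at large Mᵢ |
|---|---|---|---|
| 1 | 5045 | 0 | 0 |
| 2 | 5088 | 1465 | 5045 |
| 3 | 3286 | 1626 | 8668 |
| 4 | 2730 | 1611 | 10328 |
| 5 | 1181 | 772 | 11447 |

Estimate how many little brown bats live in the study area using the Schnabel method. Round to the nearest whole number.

N ≈ 17,513

Σ MᵢCᵢ = 0·5045 + 5045·5088 + 8668·3286 + 10328·2730 + 11447·1181 = 0 + 25668960 + 28483048 + 28195440 + 13518907 = 95866355
Σ Rᵢ = 0 + 1465 + 1626 + 1611 + 772 = 5474
N̂ = 95866355 / 5474 ≈ 17513.0 → 17513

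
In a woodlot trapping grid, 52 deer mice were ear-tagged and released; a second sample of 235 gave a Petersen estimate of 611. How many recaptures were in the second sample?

R = 20

From N = M·C/R: R = M·C / N = 52·235 / 611 = 12220 / 611 = 20.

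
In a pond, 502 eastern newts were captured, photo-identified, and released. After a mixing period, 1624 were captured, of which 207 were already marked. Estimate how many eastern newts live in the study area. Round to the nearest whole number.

N = (502 × 1624) / 207 = 815248 / 207 ≈ 3938.4 → 3938

N ≈ 3938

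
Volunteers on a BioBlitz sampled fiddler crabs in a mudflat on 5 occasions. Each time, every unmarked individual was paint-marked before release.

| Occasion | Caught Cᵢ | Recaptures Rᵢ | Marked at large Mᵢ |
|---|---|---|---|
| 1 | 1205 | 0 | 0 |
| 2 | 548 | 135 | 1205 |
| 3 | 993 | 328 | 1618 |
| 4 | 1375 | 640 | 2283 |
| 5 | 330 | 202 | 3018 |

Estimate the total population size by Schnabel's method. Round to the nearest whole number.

N ≈ 4906

Σ MᵢCᵢ = 0·1205 + 1205·548 + 1618·993 + 2283·1375 + 3018·330 = 0 + 660340 + 1606674 + 3139125 + 995940 = 6402079
Σ Rᵢ = 0 + 135 + 328 + 640 + 202 = 1305
N̂ = 6402079 / 1305 ≈ 4905.8 → 4906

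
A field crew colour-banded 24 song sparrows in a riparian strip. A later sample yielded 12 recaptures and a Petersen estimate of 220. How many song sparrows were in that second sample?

From N = M·C/R: C = N·R / M = 220·12 / 24 = 2640 / 24 = 110.

C = 110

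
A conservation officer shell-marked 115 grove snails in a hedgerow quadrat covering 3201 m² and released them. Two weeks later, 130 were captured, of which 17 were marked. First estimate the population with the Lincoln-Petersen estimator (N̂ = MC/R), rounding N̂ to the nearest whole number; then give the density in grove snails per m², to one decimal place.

density ≈ 0.3 grove snails per m²

N̂ = 115·130/17 = 14950/17 ≈ 879.4 → 879
Density = N̂ / area = 879 / 3201 ≈ 0.27 → 0.3 per m²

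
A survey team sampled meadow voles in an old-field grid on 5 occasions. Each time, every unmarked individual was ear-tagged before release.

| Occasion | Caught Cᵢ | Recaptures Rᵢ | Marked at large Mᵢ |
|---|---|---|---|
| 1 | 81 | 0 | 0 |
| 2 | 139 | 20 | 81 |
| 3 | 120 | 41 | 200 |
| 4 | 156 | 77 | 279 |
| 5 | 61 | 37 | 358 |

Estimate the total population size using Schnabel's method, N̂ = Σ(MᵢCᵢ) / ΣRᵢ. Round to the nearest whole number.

Σ MᵢCᵢ = 0·81 + 81·139 + 200·120 + 279·156 + 358·61 = 0 + 11259 + 24000 + 43524 + 21838 = 100621
Σ Rᵢ = 0 + 20 + 41 + 77 + 37 = 175
N̂ = 100621 / 175 ≈ 575.0 → 575

N ≈ 575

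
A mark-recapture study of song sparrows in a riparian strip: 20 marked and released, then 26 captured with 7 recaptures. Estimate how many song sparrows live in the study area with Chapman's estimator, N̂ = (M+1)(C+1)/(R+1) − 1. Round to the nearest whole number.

N ≈ 70

N̂ = (20+1)(26+1)/(7+1) − 1 = 21·27/8 − 1
= 567/8 − 1 ≈ 70.9 − 1 ≈ 69.9 → 70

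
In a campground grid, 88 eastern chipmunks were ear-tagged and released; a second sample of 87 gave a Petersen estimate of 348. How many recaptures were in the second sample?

R = 22

From N = M·C/R: R = M·C / N = 88·87 / 348 = 7656 / 348 = 22.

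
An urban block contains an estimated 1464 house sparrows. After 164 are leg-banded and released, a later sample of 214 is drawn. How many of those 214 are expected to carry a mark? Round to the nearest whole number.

expected recaptures ≈ 24

The marked fraction of the population is 164/1464, so in a sample of 214 expect C·(M/N) marked.
E[R] = 164 × 214 / 1464 = 35096 / 1464 ≈ 24.0 → 24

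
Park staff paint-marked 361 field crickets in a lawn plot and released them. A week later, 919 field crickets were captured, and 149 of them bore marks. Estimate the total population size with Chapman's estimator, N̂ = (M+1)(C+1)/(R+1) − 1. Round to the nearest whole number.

N̂ = (361+1)(919+1)/(149+1) − 1 = 362·920/150 − 1
= 333040/150 − 1 ≈ 2220.3 − 1 ≈ 2219.3 → 2219

N ≈ 2219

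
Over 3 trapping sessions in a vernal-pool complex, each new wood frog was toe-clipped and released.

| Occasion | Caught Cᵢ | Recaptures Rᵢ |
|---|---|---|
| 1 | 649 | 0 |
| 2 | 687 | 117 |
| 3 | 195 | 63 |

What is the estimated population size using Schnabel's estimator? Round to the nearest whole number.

N ≈ 3798

Marked at large before each occasion: Mᵢ = Σⱼ<ᵢ (Cⱼ − Rⱼ) → M1=0, M2=649, M3=1219
Σ MᵢCᵢ = 0·649 + 649·687 + 1219·195 = 0 + 445863 + 237705 = 683568
Σ Rᵢ = 0 + 117 + 63 = 180
N̂ = 683568 / 180 ≈ 3797.6 → 3798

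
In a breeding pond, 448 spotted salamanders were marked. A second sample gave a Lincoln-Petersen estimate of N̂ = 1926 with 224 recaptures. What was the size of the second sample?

C = 963

From N = M·C/R: C = N·R / M = 1926·224 / 448 = 431424 / 448 = 963.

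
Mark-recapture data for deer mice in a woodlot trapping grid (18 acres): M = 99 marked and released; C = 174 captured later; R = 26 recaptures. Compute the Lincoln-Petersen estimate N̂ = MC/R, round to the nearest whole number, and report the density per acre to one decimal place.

density ≈ 36.8 deer mice per acre

N̂ = 99·174/26 = 17226/26 ≈ 662.5 → 663
Density = N̂ / area = 663 / 18 ≈ 36.83 → 36.8 per acre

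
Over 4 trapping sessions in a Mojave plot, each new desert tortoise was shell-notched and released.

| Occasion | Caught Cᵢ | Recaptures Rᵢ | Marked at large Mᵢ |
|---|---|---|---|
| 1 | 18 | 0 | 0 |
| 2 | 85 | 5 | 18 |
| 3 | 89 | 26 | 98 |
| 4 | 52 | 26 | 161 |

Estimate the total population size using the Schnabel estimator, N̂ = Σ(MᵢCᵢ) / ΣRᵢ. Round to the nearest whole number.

Σ MᵢCᵢ = 0·18 + 18·85 + 98·89 + 161·52 = 0 + 1530 + 8722 + 8372 = 18624
Σ Rᵢ = 0 + 5 + 26 + 26 = 57
N̂ = 18624 / 57 ≈ 326.7 → 327

N ≈ 327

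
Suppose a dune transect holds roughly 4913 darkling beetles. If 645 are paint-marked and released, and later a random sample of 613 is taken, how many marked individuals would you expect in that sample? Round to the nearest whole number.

Expected recaptures E[R] = M·C / N.
E[R] = 645 × 613 / 4913 = 395385 / 4913 ≈ 80.48 → 80

expected recaptures ≈ 80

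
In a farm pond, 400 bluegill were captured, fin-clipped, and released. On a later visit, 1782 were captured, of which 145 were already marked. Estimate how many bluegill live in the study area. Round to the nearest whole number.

N ≈ 4916

N = (400 × 1782) / 145 = 712800 / 145 ≈ 4915.9 → 4916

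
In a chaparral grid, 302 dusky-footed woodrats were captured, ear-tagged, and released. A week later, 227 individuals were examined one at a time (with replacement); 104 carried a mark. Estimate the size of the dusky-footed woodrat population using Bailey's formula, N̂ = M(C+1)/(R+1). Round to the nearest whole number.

N ≈ 656

N̂ = 302·(227+1)/(104+1) = 302·228/105 = 68856/105 ≈ 655.8 → 656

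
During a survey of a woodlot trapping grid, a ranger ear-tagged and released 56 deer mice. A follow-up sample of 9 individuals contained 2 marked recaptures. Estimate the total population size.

N = (56 × 9) / 2 = 504 / 2 = 252

N = 252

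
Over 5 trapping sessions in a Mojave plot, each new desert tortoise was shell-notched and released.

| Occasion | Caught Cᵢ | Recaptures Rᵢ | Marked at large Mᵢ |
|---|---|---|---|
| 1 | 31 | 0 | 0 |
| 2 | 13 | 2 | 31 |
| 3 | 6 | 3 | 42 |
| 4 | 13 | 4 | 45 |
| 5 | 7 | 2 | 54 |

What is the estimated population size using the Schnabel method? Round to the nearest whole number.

Σ MᵢCᵢ = 0·31 + 31·13 + 42·6 + 45·13 + 54·7 = 0 + 403 + 252 + 585 + 378 = 1618
Σ Rᵢ = 0 + 2 + 3 + 4 + 2 = 11
N̂ = 1618 / 11 ≈ 147.1 → 147

N ≈ 147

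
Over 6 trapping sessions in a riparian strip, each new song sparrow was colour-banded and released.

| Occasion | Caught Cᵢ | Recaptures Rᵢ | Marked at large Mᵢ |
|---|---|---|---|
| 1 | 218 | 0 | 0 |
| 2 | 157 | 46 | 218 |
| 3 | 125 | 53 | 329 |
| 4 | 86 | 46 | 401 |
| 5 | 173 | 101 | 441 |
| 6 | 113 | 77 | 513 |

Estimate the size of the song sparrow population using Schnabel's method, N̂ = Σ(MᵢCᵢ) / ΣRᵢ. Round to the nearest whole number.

N ≈ 756

Σ MᵢCᵢ = 0·218 + 218·157 + 329·125 + 401·86 + 441·173 + 513·113 = 0 + 34226 + 41125 + 34486 + 76293 + 57969 = 244099
Σ Rᵢ = 0 + 46 + 53 + 46 + 101 + 77 = 323
N̂ = 244099 / 323 ≈ 755.7 → 756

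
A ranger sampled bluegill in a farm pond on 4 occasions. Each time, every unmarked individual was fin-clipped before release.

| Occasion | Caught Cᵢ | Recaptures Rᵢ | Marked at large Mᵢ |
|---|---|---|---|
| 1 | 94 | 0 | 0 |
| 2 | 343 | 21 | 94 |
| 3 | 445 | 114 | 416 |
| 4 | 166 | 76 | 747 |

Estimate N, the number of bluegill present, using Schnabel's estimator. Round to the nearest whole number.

Σ MᵢCᵢ = 0·94 + 94·343 + 416·445 + 747·166 = 0 + 32242 + 185120 + 124002 = 341364
Σ Rᵢ = 0 + 21 + 114 + 76 = 211
N̂ = 341364 / 211 ≈ 1617.8 → 1618

N ≈ 1618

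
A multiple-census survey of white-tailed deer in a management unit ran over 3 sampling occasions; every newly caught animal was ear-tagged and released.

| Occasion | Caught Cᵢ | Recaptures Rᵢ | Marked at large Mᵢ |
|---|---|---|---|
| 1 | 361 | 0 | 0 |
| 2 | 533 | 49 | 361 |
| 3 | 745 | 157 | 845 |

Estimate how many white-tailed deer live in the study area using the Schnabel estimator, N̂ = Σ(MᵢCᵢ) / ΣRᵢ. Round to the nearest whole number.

N ≈ 3990

Σ MᵢCᵢ = 0·361 + 361·533 + 845·745 = 0 + 192413 + 629525 = 821938
Σ Rᵢ = 0 + 49 + 157 = 206
N̂ = 821938 / 206 ≈ 3990.0 → 3990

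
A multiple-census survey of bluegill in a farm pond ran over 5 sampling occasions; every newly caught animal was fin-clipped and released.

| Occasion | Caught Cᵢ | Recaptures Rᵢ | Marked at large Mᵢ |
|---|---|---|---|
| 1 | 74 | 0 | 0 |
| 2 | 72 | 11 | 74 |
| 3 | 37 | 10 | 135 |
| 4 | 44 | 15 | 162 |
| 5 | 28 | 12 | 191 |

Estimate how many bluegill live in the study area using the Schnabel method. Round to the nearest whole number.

Σ MᵢCᵢ = 0·74 + 74·72 + 135·37 + 162·44 + 191·28 = 0 + 5328 + 4995 + 7128 + 5348 = 22799
Σ Rᵢ = 0 + 11 + 10 + 15 + 12 = 48
N̂ = 22799 / 48 ≈ 475.0 → 475

N ≈ 475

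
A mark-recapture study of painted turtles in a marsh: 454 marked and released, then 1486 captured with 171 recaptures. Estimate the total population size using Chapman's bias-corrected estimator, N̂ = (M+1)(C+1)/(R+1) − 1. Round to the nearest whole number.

N ≈ 3933

N̂ = (454+1)(1486+1)/(171+1) − 1 = 455·1487/172 − 1
= 676585/172 − 1 ≈ 3933.6 − 1 ≈ 3932.6 → 3933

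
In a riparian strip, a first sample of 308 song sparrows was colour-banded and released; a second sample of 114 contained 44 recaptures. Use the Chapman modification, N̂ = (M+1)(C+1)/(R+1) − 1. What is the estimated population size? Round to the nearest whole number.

N ≈ 789

N̂ = (308+1)(114+1)/(44+1) − 1 = 309·115/45 − 1
= 35535/45 − 1 ≈ 789.7 − 1 ≈ 788.7 → 789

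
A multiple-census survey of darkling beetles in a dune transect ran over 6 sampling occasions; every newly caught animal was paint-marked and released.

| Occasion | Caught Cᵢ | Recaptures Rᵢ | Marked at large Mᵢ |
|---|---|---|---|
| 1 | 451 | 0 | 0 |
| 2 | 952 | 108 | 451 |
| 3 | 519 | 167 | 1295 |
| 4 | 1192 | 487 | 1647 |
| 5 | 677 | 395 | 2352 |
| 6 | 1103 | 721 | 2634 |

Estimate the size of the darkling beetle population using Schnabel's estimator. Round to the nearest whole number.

Σ MᵢCᵢ = 0·451 + 451·952 + 1295·519 + 1647·1192 + 2352·677 + 2634·1103 = 0 + 429352 + 672105 + 1963224 + 1592304 + 2905302 = 7562287
Σ Rᵢ = 0 + 108 + 167 + 487 + 395 + 721 = 1878
N̂ = 7562287 / 1878 ≈ 4026.8 → 4027

N ≈ 4027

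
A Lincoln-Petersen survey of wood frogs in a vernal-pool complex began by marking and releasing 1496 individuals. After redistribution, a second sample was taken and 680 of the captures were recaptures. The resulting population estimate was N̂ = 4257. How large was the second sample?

From N = M·C/R: C = N·R / M = 4257·680 / 1496 = 2894760 / 1496 = 1935.

C = 1935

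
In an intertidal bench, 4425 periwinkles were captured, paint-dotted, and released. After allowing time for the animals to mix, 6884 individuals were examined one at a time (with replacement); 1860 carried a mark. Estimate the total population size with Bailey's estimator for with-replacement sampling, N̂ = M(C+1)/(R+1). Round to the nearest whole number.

N ≈ 16,371

N̂ = 4425·(6884+1)/(1860+1) = 4425·6885/1861 = 30466125/1861 ≈ 16370.8 → 16371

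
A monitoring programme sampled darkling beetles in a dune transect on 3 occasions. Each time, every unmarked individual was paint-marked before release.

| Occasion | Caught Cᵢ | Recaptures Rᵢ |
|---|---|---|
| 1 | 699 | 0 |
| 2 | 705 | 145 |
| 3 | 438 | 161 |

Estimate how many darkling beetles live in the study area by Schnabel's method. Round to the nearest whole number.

Marked at large before each occasion: Mᵢ = Σⱼ<ᵢ (Cⱼ − Rⱼ) → M1=0, M2=699, M3=1259
Σ MᵢCᵢ = 0·699 + 699·705 + 1259·438 = 0 + 492795 + 551442 = 1044237
Σ Rᵢ = 0 + 145 + 161 = 306
N̂ = 1044237 / 306 ≈ 3412.5 → 3413

N ≈ 3413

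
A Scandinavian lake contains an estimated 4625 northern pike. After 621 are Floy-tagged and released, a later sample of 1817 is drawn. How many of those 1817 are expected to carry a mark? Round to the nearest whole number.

The marked fraction of the population is 621/4625, so in a sample of 1817 expect C·(M/N) marked.
E[R] = 621 × 1817 / 4625 = 1128357 / 4625 ≈ 244.0 → 244

expected recaptures ≈ 244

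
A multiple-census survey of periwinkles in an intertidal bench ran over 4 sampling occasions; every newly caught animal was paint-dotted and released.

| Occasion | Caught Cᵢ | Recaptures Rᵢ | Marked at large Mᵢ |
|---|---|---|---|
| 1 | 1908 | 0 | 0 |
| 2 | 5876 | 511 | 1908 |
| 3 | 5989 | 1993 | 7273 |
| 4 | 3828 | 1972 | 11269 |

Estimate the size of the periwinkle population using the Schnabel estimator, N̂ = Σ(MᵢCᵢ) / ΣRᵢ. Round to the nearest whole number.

Σ MᵢCᵢ = 0·1908 + 1908·5876 + 7273·5989 + 11269·3828 = 0 + 11211408 + 43557997 + 43137732 = 97907137
Σ Rᵢ = 0 + 511 + 1993 + 1972 = 4476
N̂ = 97907137 / 4476 ≈ 21873.8 → 21874

N ≈ 21,874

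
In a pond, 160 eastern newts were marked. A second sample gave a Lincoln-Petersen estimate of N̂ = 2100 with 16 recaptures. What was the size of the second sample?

From N = M·C/R: C = N·R / M = 2100·16 / 160 = 33600 / 160 = 210.

C = 210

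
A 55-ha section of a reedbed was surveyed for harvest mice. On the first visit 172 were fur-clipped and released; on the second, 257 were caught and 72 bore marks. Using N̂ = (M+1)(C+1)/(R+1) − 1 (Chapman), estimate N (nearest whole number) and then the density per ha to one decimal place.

N̂ = 173·258/73 − 1 = 44634/73 − 1 ≈ 610.4 → 610
Density = N̂ / area = 610 / 55 ≈ 11.09 → 11.1 per ha

density ≈ 11.1 harvest mice per ha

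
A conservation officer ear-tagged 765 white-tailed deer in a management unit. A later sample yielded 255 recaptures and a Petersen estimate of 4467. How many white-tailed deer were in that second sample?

C = 1489

From N = M·C/R: C = N·R / M = 4467·255 / 765 = 1139085 / 765 = 1489.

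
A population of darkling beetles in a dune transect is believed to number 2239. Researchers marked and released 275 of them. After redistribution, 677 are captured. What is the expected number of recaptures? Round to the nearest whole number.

The marked fraction of the population is 275/2239, so in a sample of 677 expect C·(M/N) marked.
E[R] = 275 × 677 / 2239 = 186175 / 2239 ≈ 83.2 → 83

expected recaptures ≈ 83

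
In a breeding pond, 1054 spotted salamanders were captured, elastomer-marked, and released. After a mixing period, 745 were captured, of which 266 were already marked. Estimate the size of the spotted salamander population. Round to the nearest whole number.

Lincoln-Petersen assumes M/N = R/C, so N = M·C / R.
N = (1054 × 745) / 266 = 785230 / 266 ≈ 2952.0 → 2952

N ≈ 2952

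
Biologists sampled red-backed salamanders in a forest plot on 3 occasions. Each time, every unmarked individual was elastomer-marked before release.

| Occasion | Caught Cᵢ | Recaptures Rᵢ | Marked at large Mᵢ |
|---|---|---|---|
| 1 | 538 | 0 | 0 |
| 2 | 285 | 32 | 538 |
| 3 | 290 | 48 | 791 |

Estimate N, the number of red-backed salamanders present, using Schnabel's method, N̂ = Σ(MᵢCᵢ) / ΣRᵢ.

N = 4784

Σ MᵢCᵢ = 0·538 + 538·285 + 791·290 = 0 + 153330 + 229390 = 382720
Σ Rᵢ = 0 + 32 + 48 = 80
N̂ = 382720 / 80 = 4784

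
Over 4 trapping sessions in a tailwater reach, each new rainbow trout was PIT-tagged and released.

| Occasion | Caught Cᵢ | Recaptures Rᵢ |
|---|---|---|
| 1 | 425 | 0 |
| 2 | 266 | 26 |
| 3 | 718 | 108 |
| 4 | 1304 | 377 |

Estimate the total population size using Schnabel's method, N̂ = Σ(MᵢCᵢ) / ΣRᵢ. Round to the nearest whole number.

N ≈ 4409

Marked at large before each occasion: Mᵢ = Σⱼ<ᵢ (Cⱼ − Rⱼ) → M1=0, M2=425, M3=665, M4=1275
Σ MᵢCᵢ = 0·425 + 425·266 + 665·718 + 1275·1304 = 0 + 113050 + 477470 + 1662600 = 2253120
Σ Rᵢ = 0 + 26 + 108 + 377 = 511
N̂ = 2253120 / 511 ≈ 4409.2 → 4409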